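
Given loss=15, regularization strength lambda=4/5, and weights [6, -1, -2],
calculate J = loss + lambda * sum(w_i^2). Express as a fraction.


L2 sq norm = sum(w^2) = 41. J = 15 + 4/5 * 41 = 239/5.

239/5


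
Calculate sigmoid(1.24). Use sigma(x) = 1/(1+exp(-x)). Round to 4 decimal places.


sigma(1.24) = 1/(1+e^(-1.24)) = 1/(1+0.289384) = 1/1.289384 = 0.7756.

0.7756


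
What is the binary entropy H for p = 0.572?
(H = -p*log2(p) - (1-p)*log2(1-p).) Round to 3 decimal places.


H = -0.572*log2(0.572) - 0.428*log2(0.428) = 0.985.

0.985


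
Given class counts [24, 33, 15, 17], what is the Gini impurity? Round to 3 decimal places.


Total = 89. Proportions: 24/89, 33/89, 15/89, 17/89. sum(p_i^2) = 0.2751. Gini = 1 - 0.2751 = 0.7249, which rounds to 0.725.

0.725


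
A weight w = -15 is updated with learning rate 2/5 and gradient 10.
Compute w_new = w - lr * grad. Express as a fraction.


w_new = -15 - 2/5 * 10 = -15 - 4 = -19.

-19


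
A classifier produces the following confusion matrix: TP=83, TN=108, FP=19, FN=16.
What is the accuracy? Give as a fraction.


Accuracy = (TP + TN) / (TP + TN + FP + FN) = (83 + 108) / 226 = 191/226.

191/226


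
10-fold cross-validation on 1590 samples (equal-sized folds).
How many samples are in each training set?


Each validation fold has 1590/10 = 159 samples. Training set = 1590 - 159 = 1431.

1431


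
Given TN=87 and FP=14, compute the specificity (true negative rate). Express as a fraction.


Specificity = TN / (TN + FP) = 87 / 101 = 87/101.

87/101


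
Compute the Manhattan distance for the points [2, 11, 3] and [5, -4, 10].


d = sum of absolute differences: |2-5|=3 + |11--4|=15 + |3-10|=7 = 25.

25


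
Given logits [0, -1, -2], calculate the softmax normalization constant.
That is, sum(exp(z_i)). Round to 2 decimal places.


Denom = e^0=1.0000 + e^-1=0.3679 + e^-2=0.1353. Sum = 1.5032, which rounds to 1.50.

1.50


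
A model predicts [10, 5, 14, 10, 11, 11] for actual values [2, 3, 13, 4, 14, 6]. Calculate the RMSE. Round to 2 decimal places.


MSE = 23.1667. RMSE = sqrt(23.1667) = 4.81.

4.81


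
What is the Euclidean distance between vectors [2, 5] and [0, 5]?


d = sqrt(sum of squared differences). (2-0)^2=4, (5-5)^2=0. Sum = 4.

2


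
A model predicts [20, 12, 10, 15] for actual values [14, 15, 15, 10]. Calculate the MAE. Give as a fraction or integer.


MAE = (1/4) * (|14-20|=6 + |15-12|=3 + |15-10|=5 + |10-15|=5). Sum = 19. MAE = 19/4.

19/4


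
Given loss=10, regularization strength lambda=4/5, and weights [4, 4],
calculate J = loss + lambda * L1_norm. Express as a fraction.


L1 norm = sum(|w|) = 8. J = 10 + 4/5 * 8 = 82/5.

82/5


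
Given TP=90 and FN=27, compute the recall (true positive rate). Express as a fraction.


Recall = TP / (TP + FN) = 90 / 117 = 10/13.

10/13


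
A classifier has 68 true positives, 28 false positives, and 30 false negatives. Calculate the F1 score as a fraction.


Precision = 68/96 = 17/24. Recall = 68/98 = 34/49. F1 = 2*P*R/(P+R) = 68/97.

68/97


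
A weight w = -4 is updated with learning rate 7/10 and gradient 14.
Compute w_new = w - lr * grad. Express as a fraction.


w_new = -4 - 7/10 * 14 = -4 - 49/5 = -69/5.

-69/5


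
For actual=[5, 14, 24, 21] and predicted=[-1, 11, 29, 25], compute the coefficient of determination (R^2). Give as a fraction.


Mean(y) = 16. SS_res = 86. SS_tot = 214. R^2 = 1 - 86/(214) = 64/107.

64/107


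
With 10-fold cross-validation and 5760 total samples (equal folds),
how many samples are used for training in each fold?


Each validation fold has 5760/10 = 576 samples. Training set = 5760 - 576 = 5184.

5184


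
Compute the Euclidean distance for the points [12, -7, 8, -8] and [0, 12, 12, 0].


d = sqrt(sum of squared differences). (12-0)^2=144, (-7-12)^2=361, (8-12)^2=16, (-8-0)^2=64. Sum = 585.

sqrt(585)


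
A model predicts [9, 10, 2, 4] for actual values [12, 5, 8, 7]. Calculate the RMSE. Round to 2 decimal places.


MSE = 19.7500. RMSE = sqrt(19.7500) = 4.44.

4.44


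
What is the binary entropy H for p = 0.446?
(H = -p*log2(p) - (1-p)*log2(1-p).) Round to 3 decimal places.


H = -0.446*log2(0.446) - 0.554*log2(0.554) = 0.992.

0.992


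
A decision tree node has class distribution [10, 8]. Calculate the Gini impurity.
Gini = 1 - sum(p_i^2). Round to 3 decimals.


Total = 18. Proportions: 10/18, 8/18. sum(p_i^2) = 0.5062. Gini = 1 - 0.5062 = 0.4938, which rounds to 0.494.

0.494


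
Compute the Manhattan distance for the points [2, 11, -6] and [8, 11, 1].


d = sum of absolute differences: |2-8|=6 + |11-11|=0 + |-6-1|=7 = 13.

13


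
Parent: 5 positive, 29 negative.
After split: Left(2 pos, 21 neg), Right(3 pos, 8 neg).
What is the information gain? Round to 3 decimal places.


H(parent) = 0.6024. H(left) = 0.4262, H(right) = 0.8454. Weighted = (23/34)*0.4262 + (11/34)*0.8454 = 0.5618. IG = 0.6024 - 0.5618 = 0.0406, which rounds to 0.041.

0.041


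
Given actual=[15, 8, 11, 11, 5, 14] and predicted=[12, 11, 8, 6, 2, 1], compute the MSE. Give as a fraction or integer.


MSE = (1/6) * ((15-12)^2=9 + (8-11)^2=9 + (11-8)^2=9 + (11-6)^2=25 + (5-2)^2=9 + (14-1)^2=169). Sum = 230. MSE = 115/3.

115/3


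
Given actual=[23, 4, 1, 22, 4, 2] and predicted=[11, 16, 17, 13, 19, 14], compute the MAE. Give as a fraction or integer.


MAE = (1/6) * (|23-11|=12 + |4-16|=12 + |1-17|=16 + |22-13|=9 + |4-19|=15 + |2-14|=12). Sum = 76. MAE = 38/3.

38/3


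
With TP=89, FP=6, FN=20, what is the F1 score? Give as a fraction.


Precision = 89/95 = 89/95. Recall = 89/109 = 89/109. F1 = 2*P*R/(P+R) = 89/102.

89/102


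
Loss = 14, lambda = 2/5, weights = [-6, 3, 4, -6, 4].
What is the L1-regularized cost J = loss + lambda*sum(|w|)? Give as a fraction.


L1 norm = sum(|w|) = 23. J = 14 + 2/5 * 23 = 116/5.

116/5


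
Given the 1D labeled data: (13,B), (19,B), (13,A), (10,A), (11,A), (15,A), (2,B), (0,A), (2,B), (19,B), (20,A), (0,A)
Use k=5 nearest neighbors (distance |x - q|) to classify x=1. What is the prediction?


Distances: |13-1|=12, |19-1|=18, |13-1|=12, |10-1|=9, |11-1|=10, |15-1|=14, |2-1|=1, |0-1|=1, |2-1|=1, |19-1|=18, |20-1|=19, |0-1|=1. 5 nearest: (0,A), (0,A), (2,B), (2,B), (10,A). Counts: {'A': 3, 'B': 2}. Majority class: A.

A


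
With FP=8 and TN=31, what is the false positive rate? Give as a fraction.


FPR = FP / (FP + TN) = 8 / 39 = 8/39.

8/39


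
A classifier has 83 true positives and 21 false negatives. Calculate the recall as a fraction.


Recall = TP / (TP + FN) = 83 / 104 = 83/104.

83/104


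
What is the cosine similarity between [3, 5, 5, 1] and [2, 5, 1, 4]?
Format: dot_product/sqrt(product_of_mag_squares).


dot = 40. |a|^2 = 60, |b|^2 = 46. cos = 40/sqrt(2760).

40/sqrt(2760)


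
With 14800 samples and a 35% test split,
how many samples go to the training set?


Test set = 14800 * 35% = 5180. Training set = 14800 - 5180 = 9620.

9620


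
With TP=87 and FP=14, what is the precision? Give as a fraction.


Precision = TP / (TP + FP) = 87 / 101 = 87/101.

87/101


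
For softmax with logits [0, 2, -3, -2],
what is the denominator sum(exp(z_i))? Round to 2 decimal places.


Denom = e^0=1.0000 + e^2=7.3891 + e^-3=0.0498 + e^-2=0.1353. Sum = 8.5742, which rounds to 8.57.

8.57


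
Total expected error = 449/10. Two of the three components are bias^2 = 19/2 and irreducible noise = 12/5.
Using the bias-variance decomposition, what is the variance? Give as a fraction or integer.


Total error = bias^2 + variance + irreducible noise. So variance = 449/10 - 19/2 - 12/5 = 33.

33


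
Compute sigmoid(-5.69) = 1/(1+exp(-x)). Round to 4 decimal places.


sigma(-5.69) = 1/(1+e^(5.69)) = 1/(1+295.893621) = 1/296.893621 = 0.0034.

0.0034


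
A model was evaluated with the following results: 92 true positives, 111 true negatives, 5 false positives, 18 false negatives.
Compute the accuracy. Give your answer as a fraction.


Accuracy = (TP + TN) / (TP + TN + FP + FN) = (92 + 111) / 226 = 203/226.

203/226


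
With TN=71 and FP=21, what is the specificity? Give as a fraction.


Specificity = TN / (TN + FP) = 71 / 92 = 71/92.

71/92


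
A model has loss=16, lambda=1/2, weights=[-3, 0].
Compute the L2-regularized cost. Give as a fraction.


L2 sq norm = sum(w^2) = 9. J = 16 + 1/2 * 9 = 41/2.

41/2


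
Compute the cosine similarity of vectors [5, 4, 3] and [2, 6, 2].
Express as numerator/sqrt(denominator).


dot = 40. |a|^2 = 50, |b|^2 = 44. cos = 40/sqrt(2200).

40/sqrt(2200)


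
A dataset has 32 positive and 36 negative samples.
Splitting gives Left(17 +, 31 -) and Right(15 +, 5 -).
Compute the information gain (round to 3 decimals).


H(parent) = 0.9975. H(left) = 0.9377, H(right) = 0.8113. Weighted = (48/68)*0.9377 + (20/68)*0.8113 = 0.9005. IG = 0.9975 - 0.9005 = 0.0970, which rounds to 0.097.

0.097


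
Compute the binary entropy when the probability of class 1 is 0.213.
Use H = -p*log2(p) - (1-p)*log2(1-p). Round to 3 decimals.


H = -0.213*log2(0.213) - 0.787*log2(0.787) = 0.747.

0.747


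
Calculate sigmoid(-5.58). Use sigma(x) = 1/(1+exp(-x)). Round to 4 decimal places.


sigma(-5.58) = 1/(1+e^(5.58)) = 1/(1+265.071606) = 1/266.071606 = 0.0038.

0.0038


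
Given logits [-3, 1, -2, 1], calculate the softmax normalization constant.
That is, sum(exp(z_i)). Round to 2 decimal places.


Denom = e^-3=0.0498 + e^1=2.7183 + e^-2=0.1353 + e^1=2.7183. Sum = 5.6217, which rounds to 5.62.

5.62


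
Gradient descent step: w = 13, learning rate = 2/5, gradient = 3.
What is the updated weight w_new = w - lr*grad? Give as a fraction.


w_new = 13 - 2/5 * 3 = 13 - 6/5 = 59/5.

59/5


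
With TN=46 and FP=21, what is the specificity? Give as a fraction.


Specificity = TN / (TN + FP) = 46 / 67 = 46/67.

46/67


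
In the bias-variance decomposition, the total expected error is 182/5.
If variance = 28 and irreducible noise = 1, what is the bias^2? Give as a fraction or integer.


Total error = bias^2 + variance + irreducible noise. So bias^2 = 182/5 - 28 - 1 = 37/5.

37/5


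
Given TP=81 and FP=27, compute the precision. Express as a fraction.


Precision = TP / (TP + FP) = 81 / 108 = 3/4.

3/4


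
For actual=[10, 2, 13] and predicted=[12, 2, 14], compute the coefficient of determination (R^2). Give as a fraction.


Mean(y) = 25/3. SS_res = 5. SS_tot = 194/3. R^2 = 1 - 5/(194/3) = 179/194.

179/194


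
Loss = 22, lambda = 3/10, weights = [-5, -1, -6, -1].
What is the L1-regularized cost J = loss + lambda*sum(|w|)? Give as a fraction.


L1 norm = sum(|w|) = 13. J = 22 + 3/10 * 13 = 259/10.

259/10


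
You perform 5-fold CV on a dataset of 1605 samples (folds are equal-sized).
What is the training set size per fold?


Each validation fold has 1605/5 = 321 samples. Training set = 1605 - 321 = 1284.

1284


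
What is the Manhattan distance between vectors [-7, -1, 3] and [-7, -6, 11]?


d = sum of absolute differences: |-7--7|=0 + |-1--6|=5 + |3-11|=8 = 13.

13


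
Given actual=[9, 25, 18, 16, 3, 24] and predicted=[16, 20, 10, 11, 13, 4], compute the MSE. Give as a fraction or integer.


MSE = (1/6) * ((9-16)^2=49 + (25-20)^2=25 + (18-10)^2=64 + (16-11)^2=25 + (3-13)^2=100 + (24-4)^2=400). Sum = 663. MSE = 221/2.

221/2


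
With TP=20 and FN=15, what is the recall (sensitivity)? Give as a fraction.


Recall = TP / (TP + FN) = 20 / 35 = 4/7.

4/7


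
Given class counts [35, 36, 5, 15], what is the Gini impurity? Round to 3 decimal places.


Total = 91. Proportions: 35/91, 36/91, 5/91, 15/91. sum(p_i^2) = 0.3346. Gini = 1 - 0.3346 = 0.6654, which rounds to 0.665.

0.665


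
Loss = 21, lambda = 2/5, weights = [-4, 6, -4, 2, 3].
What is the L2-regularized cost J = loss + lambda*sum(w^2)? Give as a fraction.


L2 sq norm = sum(w^2) = 81. J = 21 + 2/5 * 81 = 267/5.

267/5


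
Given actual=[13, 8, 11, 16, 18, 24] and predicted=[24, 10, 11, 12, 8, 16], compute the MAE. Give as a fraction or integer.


MAE = (1/6) * (|13-24|=11 + |8-10|=2 + |11-11|=0 + |16-12|=4 + |18-8|=10 + |24-16|=8). Sum = 35. MAE = 35/6.

35/6


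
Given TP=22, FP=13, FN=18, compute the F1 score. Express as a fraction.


Precision = 22/35 = 22/35. Recall = 22/40 = 11/20. F1 = 2*P*R/(P+R) = 44/75.

44/75


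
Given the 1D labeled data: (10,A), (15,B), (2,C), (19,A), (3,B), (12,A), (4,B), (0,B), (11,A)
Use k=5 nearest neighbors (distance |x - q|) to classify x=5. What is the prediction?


Distances: |10-5|=5, |15-5|=10, |2-5|=3, |19-5|=14, |3-5|=2, |12-5|=7, |4-5|=1, |0-5|=5, |11-5|=6. 5 nearest: (4,B), (3,B), (2,C), (10,A), (0,B). Counts: {'B': 3, 'C': 1, 'A': 1}. Majority class: B.

B


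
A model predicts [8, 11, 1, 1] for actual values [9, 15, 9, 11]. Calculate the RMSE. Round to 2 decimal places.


MSE = 45.2500. RMSE = sqrt(45.2500) = 6.73.

6.73


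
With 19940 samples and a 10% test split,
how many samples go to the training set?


Test set = 19940 * 10% = 1994. Training set = 19940 - 1994 = 17946.

17946


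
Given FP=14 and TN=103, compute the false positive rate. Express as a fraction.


FPR = FP / (FP + TN) = 14 / 117 = 14/117.

14/117


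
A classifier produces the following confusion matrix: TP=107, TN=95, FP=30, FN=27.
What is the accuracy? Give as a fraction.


Accuracy = (TP + TN) / (TP + TN + FP + FN) = (107 + 95) / 259 = 202/259.

202/259


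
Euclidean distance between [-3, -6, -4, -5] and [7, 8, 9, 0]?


d = sqrt(sum of squared differences). (-3-7)^2=100, (-6-8)^2=196, (-4-9)^2=169, (-5-0)^2=25. Sum = 490.

sqrt(490)


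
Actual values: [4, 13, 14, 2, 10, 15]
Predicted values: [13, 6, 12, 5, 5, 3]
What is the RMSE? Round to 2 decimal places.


MSE = 52.0000. RMSE = sqrt(52.0000) = 7.21.

7.21


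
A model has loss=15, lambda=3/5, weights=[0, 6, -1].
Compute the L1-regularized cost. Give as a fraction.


L1 norm = sum(|w|) = 7. J = 15 + 3/5 * 7 = 96/5.

96/5


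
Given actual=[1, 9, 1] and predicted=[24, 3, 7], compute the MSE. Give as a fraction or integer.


MSE = (1/3) * ((1-24)^2=529 + (9-3)^2=36 + (1-7)^2=36). Sum = 601. MSE = 601/3.

601/3


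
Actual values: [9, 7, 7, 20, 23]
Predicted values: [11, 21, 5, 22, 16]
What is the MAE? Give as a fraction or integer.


MAE = (1/5) * (|9-11|=2 + |7-21|=14 + |7-5|=2 + |20-22|=2 + |23-16|=7). Sum = 27. MAE = 27/5.

27/5


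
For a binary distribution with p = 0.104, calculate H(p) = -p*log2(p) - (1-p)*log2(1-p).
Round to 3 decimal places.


H = -0.104*log2(0.104) - 0.896*log2(0.896) = 0.482.

0.482


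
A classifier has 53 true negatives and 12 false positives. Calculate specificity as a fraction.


Specificity = TN / (TN + FP) = 53 / 65 = 53/65.

53/65


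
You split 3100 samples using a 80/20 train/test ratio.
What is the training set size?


Test set = 3100 * 20% = 620. Training set = 3100 - 620 = 2480.

2480


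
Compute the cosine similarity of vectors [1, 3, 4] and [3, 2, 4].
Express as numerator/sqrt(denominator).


dot = 25. |a|^2 = 26, |b|^2 = 29. cos = 25/sqrt(754).

25/sqrt(754)


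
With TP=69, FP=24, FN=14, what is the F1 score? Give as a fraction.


Precision = 69/93 = 23/31. Recall = 69/83 = 69/83. F1 = 2*P*R/(P+R) = 69/88.

69/88


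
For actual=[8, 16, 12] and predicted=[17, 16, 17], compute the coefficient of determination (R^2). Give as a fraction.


Mean(y) = 12. SS_res = 106. SS_tot = 32. R^2 = 1 - 106/(32) = -37/16.

-37/16


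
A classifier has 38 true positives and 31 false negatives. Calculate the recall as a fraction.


Recall = TP / (TP + FN) = 38 / 69 = 38/69.

38/69


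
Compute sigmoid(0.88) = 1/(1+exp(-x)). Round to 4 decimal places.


sigma(0.88) = 1/(1+e^(-0.88)) = 1/(1+0.414783) = 1/1.414783 = 0.7068.

0.7068


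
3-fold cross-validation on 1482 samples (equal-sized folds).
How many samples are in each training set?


Each validation fold has 1482/3 = 494 samples. Training set = 1482 - 494 = 988.

988


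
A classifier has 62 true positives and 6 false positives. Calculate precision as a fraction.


Precision = TP / (TP + FP) = 62 / 68 = 31/34.

31/34


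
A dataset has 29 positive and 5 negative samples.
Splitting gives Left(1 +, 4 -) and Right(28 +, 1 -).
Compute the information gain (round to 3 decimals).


H(parent) = 0.6024. H(left) = 0.7219, H(right) = 0.2164. Weighted = (5/34)*0.7219 + (29/34)*0.2164 = 0.2907. IG = 0.6024 - 0.2907 = 0.3117, which rounds to 0.312.

0.312


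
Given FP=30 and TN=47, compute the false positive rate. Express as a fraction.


FPR = FP / (FP + TN) = 30 / 77 = 30/77.

30/77


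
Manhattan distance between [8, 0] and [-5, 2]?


d = sum of absolute differences: |8--5|=13 + |0-2|=2 = 15.

15


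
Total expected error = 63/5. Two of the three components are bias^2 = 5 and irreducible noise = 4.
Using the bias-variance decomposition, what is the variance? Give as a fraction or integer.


Total error = bias^2 + variance + irreducible noise. So variance = 63/5 - 5 - 4 = 18/5.

18/5


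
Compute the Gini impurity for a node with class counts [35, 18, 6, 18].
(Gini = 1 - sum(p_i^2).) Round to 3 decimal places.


Total = 77. Proportions: 35/77, 18/77, 6/77, 18/77. sum(p_i^2) = 0.3220. Gini = 1 - 0.3220 = 0.6780, which rounds to 0.678.

0.678


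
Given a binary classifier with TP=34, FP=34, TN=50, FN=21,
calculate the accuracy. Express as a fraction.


Accuracy = (TP + TN) / (TP + TN + FP + FN) = (34 + 50) / 139 = 84/139.

84/139


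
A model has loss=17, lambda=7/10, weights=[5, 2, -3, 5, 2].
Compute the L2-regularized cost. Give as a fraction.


L2 sq norm = sum(w^2) = 67. J = 17 + 7/10 * 67 = 639/10.

639/10


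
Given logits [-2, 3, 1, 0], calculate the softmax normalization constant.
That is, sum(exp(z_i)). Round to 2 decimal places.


Denom = e^-2=0.1353 + e^3=20.0855 + e^1=2.7183 + e^0=1.0000. Sum = 23.9391, which rounds to 23.94.

23.94


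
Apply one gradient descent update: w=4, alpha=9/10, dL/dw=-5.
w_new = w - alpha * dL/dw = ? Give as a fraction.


w_new = 4 - 9/10 * -5 = 4 - -9/2 = 17/2.

17/2


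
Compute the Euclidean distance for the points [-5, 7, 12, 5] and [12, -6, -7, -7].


d = sqrt(sum of squared differences). (-5-12)^2=289, (7--6)^2=169, (12--7)^2=361, (5--7)^2=144. Sum = 963.

sqrt(963)


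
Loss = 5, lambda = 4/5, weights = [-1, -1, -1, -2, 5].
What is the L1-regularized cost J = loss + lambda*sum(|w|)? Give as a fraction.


L1 norm = sum(|w|) = 10. J = 5 + 4/5 * 10 = 13.

13


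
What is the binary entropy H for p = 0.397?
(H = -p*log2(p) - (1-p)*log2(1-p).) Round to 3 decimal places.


H = -0.397*log2(0.397) - 0.603*log2(0.603) = 0.969.

0.969


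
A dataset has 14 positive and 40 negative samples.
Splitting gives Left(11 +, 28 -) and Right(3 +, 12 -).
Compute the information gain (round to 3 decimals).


H(parent) = 0.8256. H(left) = 0.8582, H(right) = 0.7219. Weighted = (39/54)*0.8582 + (15/54)*0.7219 = 0.8203. IG = 0.8256 - 0.8203 = 0.0053, which rounds to 0.005.

0.005


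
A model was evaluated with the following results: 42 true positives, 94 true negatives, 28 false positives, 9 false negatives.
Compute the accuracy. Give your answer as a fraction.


Accuracy = (TP + TN) / (TP + TN + FP + FN) = (42 + 94) / 173 = 136/173.

136/173


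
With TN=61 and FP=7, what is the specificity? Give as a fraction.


Specificity = TN / (TN + FP) = 61 / 68 = 61/68.

61/68


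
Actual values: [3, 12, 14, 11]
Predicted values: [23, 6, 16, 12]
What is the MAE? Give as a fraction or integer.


MAE = (1/4) * (|3-23|=20 + |12-6|=6 + |14-16|=2 + |11-12|=1). Sum = 29. MAE = 29/4.

29/4


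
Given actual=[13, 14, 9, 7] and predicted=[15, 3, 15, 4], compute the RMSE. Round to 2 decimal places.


MSE = 42.5000. RMSE = sqrt(42.5000) = 6.52.

6.52


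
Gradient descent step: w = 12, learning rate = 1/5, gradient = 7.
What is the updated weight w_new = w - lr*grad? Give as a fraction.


w_new = 12 - 1/5 * 7 = 12 - 7/5 = 53/5.

53/5


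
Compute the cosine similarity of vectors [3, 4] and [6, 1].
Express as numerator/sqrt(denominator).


dot = 22. |a|^2 = 25, |b|^2 = 37. cos = 22/sqrt(925).

22/sqrt(925)


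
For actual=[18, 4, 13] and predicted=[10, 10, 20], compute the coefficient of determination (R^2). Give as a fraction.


Mean(y) = 35/3. SS_res = 149. SS_tot = 302/3. R^2 = 1 - 149/(302/3) = -145/302.

-145/302


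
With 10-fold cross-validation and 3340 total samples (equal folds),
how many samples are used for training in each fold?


Each validation fold has 3340/10 = 334 samples. Training set = 3340 - 334 = 3006.

3006


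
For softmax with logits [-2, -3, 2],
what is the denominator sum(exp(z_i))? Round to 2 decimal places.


Denom = e^-2=0.1353 + e^-3=0.0498 + e^2=7.3891. Sum = 7.5742, which rounds to 7.57.

7.57


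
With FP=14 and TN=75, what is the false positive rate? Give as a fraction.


FPR = FP / (FP + TN) = 14 / 89 = 14/89.

14/89


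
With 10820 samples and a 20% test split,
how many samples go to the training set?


Test set = 10820 * 20% = 2164. Training set = 10820 - 2164 = 8656.

8656


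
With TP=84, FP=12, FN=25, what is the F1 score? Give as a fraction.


Precision = 84/96 = 7/8. Recall = 84/109 = 84/109. F1 = 2*P*R/(P+R) = 168/205.

168/205


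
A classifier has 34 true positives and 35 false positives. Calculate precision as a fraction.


Precision = TP / (TP + FP) = 34 / 69 = 34/69.

34/69


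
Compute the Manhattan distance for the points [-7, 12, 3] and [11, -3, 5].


d = sum of absolute differences: |-7-11|=18 + |12--3|=15 + |3-5|=2 = 35.

35


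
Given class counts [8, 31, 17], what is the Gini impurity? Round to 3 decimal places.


Total = 56. Proportions: 8/56, 31/56, 17/56. sum(p_i^2) = 0.4190. Gini = 1 - 0.4190 = 0.5810, which rounds to 0.581.

0.581


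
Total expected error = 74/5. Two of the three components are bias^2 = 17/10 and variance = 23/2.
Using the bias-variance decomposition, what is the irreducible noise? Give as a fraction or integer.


Total error = bias^2 + variance + irreducible noise. So irreducible noise = 74/5 - 17/10 - 23/2 = 8/5.

8/5


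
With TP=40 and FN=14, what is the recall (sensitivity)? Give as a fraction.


Recall = TP / (TP + FN) = 40 / 54 = 20/27.

20/27


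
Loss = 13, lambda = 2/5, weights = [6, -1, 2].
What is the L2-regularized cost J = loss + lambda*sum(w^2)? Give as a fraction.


L2 sq norm = sum(w^2) = 41. J = 13 + 2/5 * 41 = 147/5.

147/5


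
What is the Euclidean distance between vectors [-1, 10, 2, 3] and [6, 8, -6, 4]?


d = sqrt(sum of squared differences). (-1-6)^2=49, (10-8)^2=4, (2--6)^2=64, (3-4)^2=1. Sum = 118.

sqrt(118)


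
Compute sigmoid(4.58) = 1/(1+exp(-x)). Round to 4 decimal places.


sigma(4.58) = 1/(1+e^(-4.58)) = 1/(1+0.010255) = 1/1.010255 = 0.9898.

0.9898


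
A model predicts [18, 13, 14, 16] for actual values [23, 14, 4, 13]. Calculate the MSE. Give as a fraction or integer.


MSE = (1/4) * ((23-18)^2=25 + (14-13)^2=1 + (4-14)^2=100 + (13-16)^2=9). Sum = 135. MSE = 135/4.

135/4


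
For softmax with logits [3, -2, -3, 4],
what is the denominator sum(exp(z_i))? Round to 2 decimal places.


Denom = e^3=20.0855 + e^-2=0.1353 + e^-3=0.0498 + e^4=54.5982. Sum = 74.8688, which rounds to 74.87.

74.87


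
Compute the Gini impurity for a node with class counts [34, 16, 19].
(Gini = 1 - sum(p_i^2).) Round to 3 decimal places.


Total = 69. Proportions: 34/69, 16/69, 19/69. sum(p_i^2) = 0.3724. Gini = 1 - 0.3724 = 0.6276, which rounds to 0.628.

0.628


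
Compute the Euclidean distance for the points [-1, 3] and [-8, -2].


d = sqrt(sum of squared differences). (-1--8)^2=49, (3--2)^2=25. Sum = 74.

sqrt(74)


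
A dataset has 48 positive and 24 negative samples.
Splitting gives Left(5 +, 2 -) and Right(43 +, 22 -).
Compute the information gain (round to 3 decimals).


H(parent) = 0.9183. H(left) = 0.8631, H(right) = 0.9233. Weighted = (7/72)*0.8631 + (65/72)*0.9233 = 0.9174. IG = 0.9183 - 0.9174 = 0.0009, which rounds to 0.001.

0.001


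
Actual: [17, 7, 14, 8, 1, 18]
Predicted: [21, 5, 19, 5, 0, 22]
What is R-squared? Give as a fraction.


Mean(y) = 65/6. SS_res = 71. SS_tot = 1313/6. R^2 = 1 - 71/(1313/6) = 887/1313.

887/1313


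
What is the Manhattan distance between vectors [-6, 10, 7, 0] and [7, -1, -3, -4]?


d = sum of absolute differences: |-6-7|=13 + |10--1|=11 + |7--3|=10 + |0--4|=4 = 38.

38


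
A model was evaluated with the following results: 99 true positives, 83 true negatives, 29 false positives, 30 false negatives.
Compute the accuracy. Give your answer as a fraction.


Accuracy = (TP + TN) / (TP + TN + FP + FN) = (99 + 83) / 241 = 182/241.

182/241


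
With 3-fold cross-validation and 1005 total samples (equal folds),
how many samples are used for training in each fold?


Each validation fold has 1005/3 = 335 samples. Training set = 1005 - 335 = 670.

670


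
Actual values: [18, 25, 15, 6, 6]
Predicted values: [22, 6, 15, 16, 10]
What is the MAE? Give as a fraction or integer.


MAE = (1/5) * (|18-22|=4 + |25-6|=19 + |15-15|=0 + |6-16|=10 + |6-10|=4). Sum = 37. MAE = 37/5.

37/5


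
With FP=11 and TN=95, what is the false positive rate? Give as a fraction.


FPR = FP / (FP + TN) = 11 / 106 = 11/106.

11/106


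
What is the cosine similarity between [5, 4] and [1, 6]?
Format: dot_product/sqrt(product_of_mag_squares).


dot = 29. |a|^2 = 41, |b|^2 = 37. cos = 29/sqrt(1517).

29/sqrt(1517)


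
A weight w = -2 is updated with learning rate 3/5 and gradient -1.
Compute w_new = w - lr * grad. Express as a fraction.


w_new = -2 - 3/5 * -1 = -2 - -3/5 = -7/5.

-7/5


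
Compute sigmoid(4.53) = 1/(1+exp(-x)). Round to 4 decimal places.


sigma(4.53) = 1/(1+e^(-4.53)) = 1/(1+0.010781) = 1/1.010781 = 0.9893.

0.9893


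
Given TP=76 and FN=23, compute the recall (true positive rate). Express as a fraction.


Recall = TP / (TP + FN) = 76 / 99 = 76/99.

76/99


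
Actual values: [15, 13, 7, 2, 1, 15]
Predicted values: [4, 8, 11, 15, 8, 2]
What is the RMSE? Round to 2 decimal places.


MSE = 91.5000. RMSE = sqrt(91.5000) = 9.57.

9.57


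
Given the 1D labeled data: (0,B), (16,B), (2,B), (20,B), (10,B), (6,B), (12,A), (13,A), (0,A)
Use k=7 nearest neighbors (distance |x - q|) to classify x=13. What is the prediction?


Distances: |0-13|=13, |16-13|=3, |2-13|=11, |20-13|=7, |10-13|=3, |6-13|=7, |12-13|=1, |13-13|=0, |0-13|=13. 7 nearest: (13,A), (12,A), (16,B), (10,B), (20,B), (6,B), (2,B). Counts: {'A': 2, 'B': 5}. Majority class: B.

B


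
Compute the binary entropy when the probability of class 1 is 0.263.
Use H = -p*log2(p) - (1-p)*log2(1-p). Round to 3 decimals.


H = -0.263*log2(0.263) - 0.737*log2(0.737) = 0.831.

0.831


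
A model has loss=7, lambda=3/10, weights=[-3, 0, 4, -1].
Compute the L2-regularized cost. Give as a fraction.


L2 sq norm = sum(w^2) = 26. J = 7 + 3/10 * 26 = 74/5.

74/5


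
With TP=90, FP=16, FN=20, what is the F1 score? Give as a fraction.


Precision = 90/106 = 45/53. Recall = 90/110 = 9/11. F1 = 2*P*R/(P+R) = 5/6.

5/6


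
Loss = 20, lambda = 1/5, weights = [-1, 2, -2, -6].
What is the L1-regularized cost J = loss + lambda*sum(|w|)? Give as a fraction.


L1 norm = sum(|w|) = 11. J = 20 + 1/5 * 11 = 111/5.

111/5


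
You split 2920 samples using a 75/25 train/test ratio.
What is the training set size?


Test set = 2920 * 25% = 730. Training set = 2920 - 730 = 2190.

2190


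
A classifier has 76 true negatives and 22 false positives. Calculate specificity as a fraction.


Specificity = TN / (TN + FP) = 76 / 98 = 38/49.

38/49


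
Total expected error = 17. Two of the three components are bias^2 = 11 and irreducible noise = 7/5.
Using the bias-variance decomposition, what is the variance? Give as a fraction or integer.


Total error = bias^2 + variance + irreducible noise. So variance = 17 - 11 - 7/5 = 23/5.

23/5


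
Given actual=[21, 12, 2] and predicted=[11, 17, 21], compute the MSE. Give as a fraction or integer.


MSE = (1/3) * ((21-11)^2=100 + (12-17)^2=25 + (2-21)^2=361). Sum = 486. MSE = 162.

162


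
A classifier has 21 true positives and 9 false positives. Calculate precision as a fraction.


Precision = TP / (TP + FP) = 21 / 30 = 7/10.

7/10


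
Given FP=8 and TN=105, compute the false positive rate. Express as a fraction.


FPR = FP / (FP + TN) = 8 / 113 = 8/113.

8/113


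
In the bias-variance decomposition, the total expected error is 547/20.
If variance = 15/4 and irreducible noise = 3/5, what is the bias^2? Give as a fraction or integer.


Total error = bias^2 + variance + irreducible noise. So bias^2 = 547/20 - 15/4 - 3/5 = 23.

23


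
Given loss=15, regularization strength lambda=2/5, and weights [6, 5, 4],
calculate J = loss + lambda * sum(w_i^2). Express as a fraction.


L2 sq norm = sum(w^2) = 77. J = 15 + 2/5 * 77 = 229/5.

229/5


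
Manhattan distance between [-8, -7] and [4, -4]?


d = sum of absolute differences: |-8-4|=12 + |-7--4|=3 = 15.

15


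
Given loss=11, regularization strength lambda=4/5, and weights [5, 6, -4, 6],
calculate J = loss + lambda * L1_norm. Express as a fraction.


L1 norm = sum(|w|) = 21. J = 11 + 4/5 * 21 = 139/5.

139/5


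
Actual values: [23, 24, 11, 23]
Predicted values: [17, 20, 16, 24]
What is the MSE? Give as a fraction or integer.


MSE = (1/4) * ((23-17)^2=36 + (24-20)^2=16 + (11-16)^2=25 + (23-24)^2=1). Sum = 78. MSE = 39/2.

39/2


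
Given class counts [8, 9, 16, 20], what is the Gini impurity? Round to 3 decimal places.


Total = 53. Proportions: 8/53, 9/53, 16/53, 20/53. sum(p_i^2) = 0.2852. Gini = 1 - 0.2852 = 0.7148, which rounds to 0.715.

0.715


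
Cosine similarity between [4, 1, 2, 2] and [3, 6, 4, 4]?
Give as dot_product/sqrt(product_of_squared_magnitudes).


dot = 34. |a|^2 = 25, |b|^2 = 77. cos = 34/sqrt(1925).

34/sqrt(1925)


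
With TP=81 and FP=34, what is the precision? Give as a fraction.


Precision = TP / (TP + FP) = 81 / 115 = 81/115.

81/115


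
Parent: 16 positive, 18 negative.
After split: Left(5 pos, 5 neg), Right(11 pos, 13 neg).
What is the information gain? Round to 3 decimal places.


H(parent) = 0.9975. H(left) = 1.0000, H(right) = 0.9950. Weighted = (10/34)*1.0000 + (24/34)*0.9950 = 0.9965. IG = 0.9975 - 0.9965 = 0.0010, which rounds to 0.001.

0.001


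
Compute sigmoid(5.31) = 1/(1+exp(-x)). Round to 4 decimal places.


sigma(5.31) = 1/(1+e^(-5.31)) = 1/(1+0.004942) = 1/1.004942 = 0.9951.

0.9951


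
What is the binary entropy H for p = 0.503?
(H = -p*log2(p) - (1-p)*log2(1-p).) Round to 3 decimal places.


H = -0.503*log2(0.503) - 0.497*log2(0.497) = 1.000.

1.000


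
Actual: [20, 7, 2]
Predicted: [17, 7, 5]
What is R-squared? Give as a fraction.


Mean(y) = 29/3. SS_res = 18. SS_tot = 518/3. R^2 = 1 - 18/(518/3) = 232/259.

232/259


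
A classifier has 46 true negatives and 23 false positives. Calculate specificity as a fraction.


Specificity = TN / (TN + FP) = 46 / 69 = 2/3.

2/3


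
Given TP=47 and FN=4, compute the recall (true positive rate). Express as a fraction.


Recall = TP / (TP + FN) = 47 / 51 = 47/51.

47/51


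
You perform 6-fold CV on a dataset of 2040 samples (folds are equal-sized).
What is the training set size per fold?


Each validation fold has 2040/6 = 340 samples. Training set = 2040 - 340 = 1700.

1700


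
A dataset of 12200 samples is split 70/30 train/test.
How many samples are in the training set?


Test set = 12200 * 30% = 3660. Training set = 12200 - 3660 = 8540.

8540


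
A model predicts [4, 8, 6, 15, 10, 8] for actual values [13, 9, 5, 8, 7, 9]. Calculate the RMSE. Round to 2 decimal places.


MSE = 23.6667. RMSE = sqrt(23.6667) = 4.86.

4.86


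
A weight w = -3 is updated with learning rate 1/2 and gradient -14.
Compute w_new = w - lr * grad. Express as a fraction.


w_new = -3 - 1/2 * -14 = -3 - -7 = 4.

4


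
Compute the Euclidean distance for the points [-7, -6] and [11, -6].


d = sqrt(sum of squared differences). (-7-11)^2=324, (-6--6)^2=0. Sum = 324.

18


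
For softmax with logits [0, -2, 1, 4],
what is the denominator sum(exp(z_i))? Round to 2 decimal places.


Denom = e^0=1.0000 + e^-2=0.1353 + e^1=2.7183 + e^4=54.5982. Sum = 58.4518, which rounds to 58.45.

58.45


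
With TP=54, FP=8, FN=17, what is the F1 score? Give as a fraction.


Precision = 54/62 = 27/31. Recall = 54/71 = 54/71. F1 = 2*P*R/(P+R) = 108/133.

108/133


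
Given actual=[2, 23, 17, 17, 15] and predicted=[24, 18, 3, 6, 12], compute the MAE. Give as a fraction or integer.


MAE = (1/5) * (|2-24|=22 + |23-18|=5 + |17-3|=14 + |17-6|=11 + |15-12|=3). Sum = 55. MAE = 11.

11


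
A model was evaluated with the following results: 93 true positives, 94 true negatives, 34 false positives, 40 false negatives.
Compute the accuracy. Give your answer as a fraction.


Accuracy = (TP + TN) / (TP + TN + FP + FN) = (93 + 94) / 261 = 187/261.

187/261


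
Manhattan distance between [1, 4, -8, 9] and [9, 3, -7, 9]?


d = sum of absolute differences: |1-9|=8 + |4-3|=1 + |-8--7|=1 + |9-9|=0 = 10.

10


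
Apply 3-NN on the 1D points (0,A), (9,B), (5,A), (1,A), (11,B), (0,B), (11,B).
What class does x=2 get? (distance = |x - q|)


Distances: |0-2|=2, |9-2|=7, |5-2|=3, |1-2|=1, |11-2|=9, |0-2|=2, |11-2|=9. 3 nearest: (1,A), (0,A), (0,B). Counts: {'A': 2, 'B': 1}. Majority class: A.

A


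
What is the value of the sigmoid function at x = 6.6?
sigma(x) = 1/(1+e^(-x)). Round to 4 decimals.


sigma(6.6) = 1/(1+e^(-6.6)) = 1/(1+0.001360) = 1/1.001360 = 0.9986.

0.9986


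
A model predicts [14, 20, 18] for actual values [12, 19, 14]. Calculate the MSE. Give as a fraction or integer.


MSE = (1/3) * ((12-14)^2=4 + (19-20)^2=1 + (14-18)^2=16). Sum = 21. MSE = 7.

7


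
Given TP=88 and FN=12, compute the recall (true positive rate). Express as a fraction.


Recall = TP / (TP + FN) = 88 / 100 = 22/25.

22/25


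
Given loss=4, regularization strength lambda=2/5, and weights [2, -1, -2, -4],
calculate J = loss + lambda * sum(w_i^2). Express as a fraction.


L2 sq norm = sum(w^2) = 25. J = 4 + 2/5 * 25 = 14.

14


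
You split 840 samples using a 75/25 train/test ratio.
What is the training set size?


Test set = 840 * 25% = 210. Training set = 840 - 210 = 630.

630


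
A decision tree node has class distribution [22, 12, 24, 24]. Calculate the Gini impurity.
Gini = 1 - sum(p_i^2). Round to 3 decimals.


Total = 82. Proportions: 22/82, 12/82, 24/82, 24/82. sum(p_i^2) = 0.2647. Gini = 1 - 0.2647 = 0.7353, which rounds to 0.735.

0.735


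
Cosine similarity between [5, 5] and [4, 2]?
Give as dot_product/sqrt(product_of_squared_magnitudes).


dot = 30. |a|^2 = 50, |b|^2 = 20. cos = 30/sqrt(1000).

30/sqrt(1000)


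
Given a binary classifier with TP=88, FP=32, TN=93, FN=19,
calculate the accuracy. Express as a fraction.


Accuracy = (TP + TN) / (TP + TN + FP + FN) = (88 + 93) / 232 = 181/232.

181/232


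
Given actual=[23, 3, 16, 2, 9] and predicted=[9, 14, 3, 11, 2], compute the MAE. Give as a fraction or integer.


MAE = (1/5) * (|23-9|=14 + |3-14|=11 + |16-3|=13 + |2-11|=9 + |9-2|=7). Sum = 54. MAE = 54/5.

54/5


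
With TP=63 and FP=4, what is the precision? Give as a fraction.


Precision = TP / (TP + FP) = 63 / 67 = 63/67.

63/67


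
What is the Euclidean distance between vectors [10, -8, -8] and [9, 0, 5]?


d = sqrt(sum of squared differences). (10-9)^2=1, (-8-0)^2=64, (-8-5)^2=169. Sum = 234.

sqrt(234)


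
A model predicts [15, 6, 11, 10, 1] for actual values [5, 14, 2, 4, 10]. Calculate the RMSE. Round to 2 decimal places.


MSE = 72.4000. RMSE = sqrt(72.4000) = 8.51.

8.51


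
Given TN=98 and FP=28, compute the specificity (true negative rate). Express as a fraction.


Specificity = TN / (TN + FP) = 98 / 126 = 7/9.

7/9


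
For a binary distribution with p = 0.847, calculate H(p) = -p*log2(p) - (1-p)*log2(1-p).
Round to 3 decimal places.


H = -0.847*log2(0.847) - 0.153*log2(0.153) = 0.617.

0.617


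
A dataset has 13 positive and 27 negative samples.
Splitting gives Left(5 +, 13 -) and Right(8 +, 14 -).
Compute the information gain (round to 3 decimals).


H(parent) = 0.9097. H(left) = 0.8524, H(right) = 0.9457. Weighted = (18/40)*0.8524 + (22/40)*0.9457 = 0.9037. IG = 0.9097 - 0.9037 = 0.0060, which rounds to 0.006.

0.006


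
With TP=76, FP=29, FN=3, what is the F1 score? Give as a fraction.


Precision = 76/105 = 76/105. Recall = 76/79 = 76/79. F1 = 2*P*R/(P+R) = 19/23.

19/23


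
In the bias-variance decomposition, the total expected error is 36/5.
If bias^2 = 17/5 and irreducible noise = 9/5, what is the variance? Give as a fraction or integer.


Total error = bias^2 + variance + irreducible noise. So variance = 36/5 - 17/5 - 9/5 = 2.

2


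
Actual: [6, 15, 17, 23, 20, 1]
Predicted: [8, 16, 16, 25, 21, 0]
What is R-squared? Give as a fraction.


Mean(y) = 41/3. SS_res = 12. SS_tot = 1078/3. R^2 = 1 - 12/(1078/3) = 521/539.

521/539


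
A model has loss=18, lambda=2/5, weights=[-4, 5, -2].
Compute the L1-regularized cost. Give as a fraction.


L1 norm = sum(|w|) = 11. J = 18 + 2/5 * 11 = 112/5.

112/5


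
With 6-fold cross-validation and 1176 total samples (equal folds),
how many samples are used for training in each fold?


Each validation fold has 1176/6 = 196 samples. Training set = 1176 - 196 = 980.

980


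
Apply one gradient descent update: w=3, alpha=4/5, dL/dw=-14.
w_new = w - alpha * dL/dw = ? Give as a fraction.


w_new = 3 - 4/5 * -14 = 3 - -56/5 = 71/5.

71/5


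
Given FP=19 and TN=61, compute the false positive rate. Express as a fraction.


FPR = FP / (FP + TN) = 19 / 80 = 19/80.

19/80


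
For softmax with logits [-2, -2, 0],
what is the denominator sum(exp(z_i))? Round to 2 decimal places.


Denom = e^-2=0.1353 + e^-2=0.1353 + e^0=1.0000. Sum = 1.2706, which rounds to 1.27.

1.27


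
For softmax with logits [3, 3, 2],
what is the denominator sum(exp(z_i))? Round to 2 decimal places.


Denom = e^3=20.0855 + e^3=20.0855 + e^2=7.3891. Sum = 47.5601, which rounds to 47.56.

47.56


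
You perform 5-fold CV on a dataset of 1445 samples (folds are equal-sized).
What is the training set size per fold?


Each validation fold has 1445/5 = 289 samples. Training set = 1445 - 289 = 1156.

1156


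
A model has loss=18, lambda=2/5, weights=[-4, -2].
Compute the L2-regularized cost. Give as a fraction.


L2 sq norm = sum(w^2) = 20. J = 18 + 2/5 * 20 = 26.

26


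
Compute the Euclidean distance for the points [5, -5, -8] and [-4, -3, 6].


d = sqrt(sum of squared differences). (5--4)^2=81, (-5--3)^2=4, (-8-6)^2=196. Sum = 281.

sqrt(281)


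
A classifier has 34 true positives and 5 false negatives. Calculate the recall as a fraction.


Recall = TP / (TP + FN) = 34 / 39 = 34/39.

34/39


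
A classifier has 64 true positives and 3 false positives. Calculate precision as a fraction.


Precision = TP / (TP + FP) = 64 / 67 = 64/67.

64/67


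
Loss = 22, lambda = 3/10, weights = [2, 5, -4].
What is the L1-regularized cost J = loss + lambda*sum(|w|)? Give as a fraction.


L1 norm = sum(|w|) = 11. J = 22 + 3/10 * 11 = 253/10.

253/10


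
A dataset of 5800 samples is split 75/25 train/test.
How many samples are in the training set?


Test set = 5800 * 25% = 1450. Training set = 5800 - 1450 = 4350.

4350
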